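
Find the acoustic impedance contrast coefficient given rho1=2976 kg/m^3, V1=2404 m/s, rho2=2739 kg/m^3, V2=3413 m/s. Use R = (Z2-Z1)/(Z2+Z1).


Z1 = 2976 * 2404 = 7154304
Z2 = 2739 * 3413 = 9348207
R = (9348207 - 7154304) / (9348207 + 7154304) = 2193903 / 16502511 = 0.1329

0.1329


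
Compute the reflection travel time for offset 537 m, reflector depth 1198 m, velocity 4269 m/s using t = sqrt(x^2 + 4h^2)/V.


x^2 + 4h^2 = 537^2 + 4*1198^2 = 288369 + 5740816 = 6029185
sqrt(6029185) = 2455.4399
t = 2455.4399 / 4269 = 0.5752 s

0.5752


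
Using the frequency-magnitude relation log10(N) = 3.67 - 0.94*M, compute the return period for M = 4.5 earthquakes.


log10(N) = 3.67 - 0.94*4.5 = -0.56
N = 10^-0.56 = 0.275423
T = 1/N = 1/0.275423 = 3.6308 years

3.6308


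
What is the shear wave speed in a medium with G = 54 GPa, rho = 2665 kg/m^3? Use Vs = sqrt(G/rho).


Convert G to Pa: G = 54e9 Pa
Compute G/rho = 54e9 / 2665 = 20262664.1651
Vs = sqrt(20262664.1651) = 4501.41 m/s

4501.41


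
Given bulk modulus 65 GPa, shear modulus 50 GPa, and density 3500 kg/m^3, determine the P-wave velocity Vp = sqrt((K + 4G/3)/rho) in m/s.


First compute the effective modulus:
K + 4G/3 = 65e9 + 4*50e9/3 = 131666666666.67 Pa
Then divide by density:
131666666666.67 / 3500 = 37619047.619 Pa/(kg/m^3)
Take the square root:
Vp = sqrt(37619047.619) = 6133.44 m/s

6133.44


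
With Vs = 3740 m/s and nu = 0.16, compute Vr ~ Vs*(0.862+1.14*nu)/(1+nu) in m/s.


Numerator factor = 0.862 + 1.14*0.16 = 1.0444
Denominator = 1 + 0.16 = 1.16
Vr = 3740 * 1.0444 / 1.16 = 3367.29 m/s

3367.29


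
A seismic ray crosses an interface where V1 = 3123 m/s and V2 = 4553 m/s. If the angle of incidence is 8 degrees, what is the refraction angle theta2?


sin(theta1) = sin(8 deg) = 0.139173
sin(theta2) = V2/V1 * sin(theta1) = 4553/3123 * 0.139173 = 0.202899
theta2 = arcsin(0.202899) = 11.7066 degrees

11.7066


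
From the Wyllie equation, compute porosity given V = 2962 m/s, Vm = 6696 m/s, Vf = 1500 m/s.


1/V - 1/Vm = 1/2962 - 1/6696 = 0.00018827
1/Vf - 1/Vm = 1/1500 - 1/6696 = 0.00051732
phi = 0.00018827 / 0.00051732 = 0.3639

0.3639


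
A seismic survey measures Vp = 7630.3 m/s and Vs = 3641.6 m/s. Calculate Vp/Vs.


Vp/Vs = 7630.3 / 3641.6
= 2.0953

2.0953


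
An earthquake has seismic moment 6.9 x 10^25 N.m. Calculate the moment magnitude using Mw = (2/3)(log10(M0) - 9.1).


log10(M0) = log10(6.9 x 10^25) = 25.8388
Mw = 2/3 * (25.8388 - 9.1)
= 2/3 * 16.7388
= 11.16

11.16


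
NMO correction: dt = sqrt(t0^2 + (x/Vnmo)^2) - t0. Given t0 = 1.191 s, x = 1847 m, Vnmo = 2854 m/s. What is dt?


x/Vnmo = 1847/2854 = 0.647162
(x/Vnmo)^2 = 0.418818
t0^2 = 1.418481
sqrt(1.418481 + 0.418818) = 1.35547
dt = 1.35547 - 1.191 = 0.16447

0.16447


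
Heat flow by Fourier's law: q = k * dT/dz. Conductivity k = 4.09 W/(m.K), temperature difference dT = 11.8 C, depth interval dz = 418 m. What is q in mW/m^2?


q = k * dT / dz * 1000
= 4.09 * 11.8 / 418 * 1000
= 0.115459 * 1000
= 115.4593 mW/m^2

115.4593


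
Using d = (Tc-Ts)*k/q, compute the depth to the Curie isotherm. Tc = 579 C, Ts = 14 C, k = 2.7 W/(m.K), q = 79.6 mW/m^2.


T_Curie - T_surf = 579 - 14 = 565 C
Convert q to W/m^2: 79.6 mW/m^2 = 0.0796 W/m^2
d = 565 * 2.7 / 0.0796 = 19164.57 m

19164.57


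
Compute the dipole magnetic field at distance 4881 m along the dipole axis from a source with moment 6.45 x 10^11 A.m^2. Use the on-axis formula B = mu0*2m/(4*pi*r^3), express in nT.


m = 6.45 x 10^11 = 645000000000 A.m^2
2m = 1290000000000 A.m^2
r^3 = 4881^3 = 116285729841
B = (4pi*10^-7) * 1290000000000 / (4*pi * 116285729841) * 1e9
= 1621061.809252 / 1461289578343.25 * 1e9
= 1109.3365 nT

1109.3365


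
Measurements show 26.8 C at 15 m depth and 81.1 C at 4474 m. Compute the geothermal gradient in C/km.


dT = 81.1 - 26.8 = 54.3 C
dz = 4474 - 15 = 4459 m
gradient = dT/dz * 1000 = 54.3/4459 * 1000 = 12.1776 C/km

12.1776


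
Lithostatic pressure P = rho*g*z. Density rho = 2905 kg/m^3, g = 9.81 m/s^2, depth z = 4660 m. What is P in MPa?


P = rho * g * z / 1e6
= 2905 * 9.81 * 4660 / 1e6
= 132800913.0 / 1e6
= 132.8009 MPa

132.8009


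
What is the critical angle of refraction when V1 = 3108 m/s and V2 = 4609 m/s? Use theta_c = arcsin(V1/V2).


V1/V2 = 3108/4609 = 0.674333
theta_c = arcsin(0.674333) = 42.4024 degrees

42.4024


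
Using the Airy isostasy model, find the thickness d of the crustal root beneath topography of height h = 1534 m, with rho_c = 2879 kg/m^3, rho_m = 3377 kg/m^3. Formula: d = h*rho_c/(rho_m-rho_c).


rho_m - rho_c = 3377 - 2879 = 498
d = 1534 * 2879 / 498
= 4416386 / 498
= 8868.24 m

8868.24


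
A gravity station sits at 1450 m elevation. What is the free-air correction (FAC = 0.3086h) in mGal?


FAC = 0.3086 * h
= 0.3086 * 1450
= 447.47 mGal

447.47


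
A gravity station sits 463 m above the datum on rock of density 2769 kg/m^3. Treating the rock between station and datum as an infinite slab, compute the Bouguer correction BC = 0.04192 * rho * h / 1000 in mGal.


BC = 0.04192 * rho * h / 1000
= 0.04192 * 2769 * 463 / 1000
= 53.7434 mGal

53.7434


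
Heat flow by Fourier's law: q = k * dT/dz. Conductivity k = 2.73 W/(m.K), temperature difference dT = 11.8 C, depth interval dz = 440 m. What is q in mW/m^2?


q = k * dT / dz * 1000
= 2.73 * 11.8 / 440 * 1000
= 0.073214 * 1000
= 73.2136 mW/m^2

73.2136


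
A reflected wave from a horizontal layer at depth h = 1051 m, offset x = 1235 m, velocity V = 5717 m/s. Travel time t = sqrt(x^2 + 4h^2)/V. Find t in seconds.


x^2 + 4h^2 = 1235^2 + 4*1051^2 = 1525225 + 4418404 = 5943629
sqrt(5943629) = 2437.9559
t = 2437.9559 / 5717 = 0.4264 s

0.4264


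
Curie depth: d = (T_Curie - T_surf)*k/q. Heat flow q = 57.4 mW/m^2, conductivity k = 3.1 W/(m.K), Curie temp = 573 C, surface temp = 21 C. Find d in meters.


T_Curie - T_surf = 573 - 21 = 552 C
Convert q to W/m^2: 57.4 mW/m^2 = 0.0574 W/m^2
d = 552 * 3.1 / 0.0574 = 29811.85 m

29811.85


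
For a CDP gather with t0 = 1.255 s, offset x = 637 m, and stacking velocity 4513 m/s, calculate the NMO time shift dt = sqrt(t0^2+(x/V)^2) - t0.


x/Vnmo = 637/4513 = 0.141148
(x/Vnmo)^2 = 0.019923
t0^2 = 1.575025
sqrt(1.575025 + 0.019923) = 1.262912
dt = 1.262912 - 1.255 = 0.007912

0.007912


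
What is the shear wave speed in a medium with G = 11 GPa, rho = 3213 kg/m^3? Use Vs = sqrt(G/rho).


Convert G to Pa: G = 11e9 Pa
Compute G/rho = 11e9 / 3213 = 3423591.6589
Vs = sqrt(3423591.6589) = 1850.3 m/s

1850.3


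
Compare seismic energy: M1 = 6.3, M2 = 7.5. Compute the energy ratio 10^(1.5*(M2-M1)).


M2 - M1 = 7.5 - 6.3 = 1.2
1.5 * 1.2 = 1.8
ratio = 10^1.8 = 63.1

63.1


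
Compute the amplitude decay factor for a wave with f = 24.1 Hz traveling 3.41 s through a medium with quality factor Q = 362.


pi*f*t/Q = pi*24.1*3.41/362 = 0.713202
A/A0 = exp(-0.713202) = 0.490072

0.490072


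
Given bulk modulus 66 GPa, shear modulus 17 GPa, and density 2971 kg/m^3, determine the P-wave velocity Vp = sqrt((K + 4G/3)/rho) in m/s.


First compute the effective modulus:
K + 4G/3 = 66e9 + 4*17e9/3 = 88666666666.67 Pa
Then divide by density:
88666666666.67 / 2971 = 29844048.0197 Pa/(kg/m^3)
Take the square root:
Vp = sqrt(29844048.0197) = 5462.97 m/s

5462.97


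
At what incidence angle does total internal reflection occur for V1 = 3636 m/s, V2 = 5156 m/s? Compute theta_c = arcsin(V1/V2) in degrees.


V1/V2 = 3636/5156 = 0.705198
theta_c = arcsin(0.705198) = 44.8455 degrees

44.8455


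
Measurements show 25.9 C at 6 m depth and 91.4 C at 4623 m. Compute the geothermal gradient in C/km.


dT = 91.4 - 25.9 = 65.5 C
dz = 4623 - 6 = 4617 m
gradient = dT/dz * 1000 = 65.5/4617 * 1000 = 14.1867 C/km

14.1867


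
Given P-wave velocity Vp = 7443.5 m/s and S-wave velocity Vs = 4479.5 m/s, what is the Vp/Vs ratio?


Vp/Vs = 7443.5 / 4479.5
= 1.6617

1.6617


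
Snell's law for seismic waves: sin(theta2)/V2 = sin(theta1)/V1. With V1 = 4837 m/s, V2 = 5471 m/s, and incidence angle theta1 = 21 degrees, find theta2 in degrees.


sin(theta1) = sin(21 deg) = 0.358368
sin(theta2) = V2/V1 * sin(theta1) = 5471/4837 * 0.358368 = 0.40534
theta2 = arcsin(0.40534) = 23.9125 degrees

23.9125


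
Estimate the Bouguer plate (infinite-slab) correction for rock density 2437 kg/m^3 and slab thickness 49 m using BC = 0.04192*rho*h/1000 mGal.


BC = 0.04192 * rho * h / 1000
= 0.04192 * 2437 * 49 / 1000
= 5.0058 mGal

5.0058


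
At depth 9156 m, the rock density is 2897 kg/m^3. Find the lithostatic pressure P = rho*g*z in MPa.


P = rho * g * z / 1e6
= 2897 * 9.81 * 9156 / 1e6
= 260209582.92 / 1e6
= 260.2096 MPa

260.2096


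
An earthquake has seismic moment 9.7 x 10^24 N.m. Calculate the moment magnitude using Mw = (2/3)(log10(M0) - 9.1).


log10(M0) = log10(9.7 x 10^24) = 24.9868
Mw = 2/3 * (24.9868 - 9.1)
= 2/3 * 15.8868
= 10.59

10.59


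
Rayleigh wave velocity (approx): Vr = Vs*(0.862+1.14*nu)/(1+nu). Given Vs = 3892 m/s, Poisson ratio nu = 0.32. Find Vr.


Numerator factor = 0.862 + 1.14*0.32 = 1.2268
Denominator = 1 + 0.32 = 1.32
Vr = 3892 * 1.2268 / 1.32 = 3617.2 m/s

3617.2


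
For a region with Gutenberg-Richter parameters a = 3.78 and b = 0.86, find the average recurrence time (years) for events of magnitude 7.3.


log10(N) = 3.78 - 0.86*7.3 = -2.498
N = 10^-2.498 = 0.003177
T = 1/N = 1/0.003177 = 314.7748 years

314.7748


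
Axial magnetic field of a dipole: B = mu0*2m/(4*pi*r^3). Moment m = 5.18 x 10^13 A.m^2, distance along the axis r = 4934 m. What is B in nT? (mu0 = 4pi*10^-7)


m = 5.18 x 10^13 = 51800000000000 A.m^2
2m = 103600000000000 A.m^2
r^3 = 4934^3 = 120115052504
B = (4pi*10^-7) * 103600000000000 / (4*pi * 120115052504) * 1e9
= 130187599.564761 / 1509410266128.47 * 1e9
= 86250.6387 nT

86250.6387


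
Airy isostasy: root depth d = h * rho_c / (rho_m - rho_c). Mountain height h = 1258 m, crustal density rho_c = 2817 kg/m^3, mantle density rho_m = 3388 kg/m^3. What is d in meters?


rho_m - rho_c = 3388 - 2817 = 571
d = 1258 * 2817 / 571
= 3543786 / 571
= 6206.28 m

6206.28


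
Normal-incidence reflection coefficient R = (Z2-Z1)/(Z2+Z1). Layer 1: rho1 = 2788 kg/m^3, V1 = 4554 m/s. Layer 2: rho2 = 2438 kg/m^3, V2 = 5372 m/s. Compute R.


Z1 = 2788 * 4554 = 12696552
Z2 = 2438 * 5372 = 13096936
R = (13096936 - 12696552) / (13096936 + 12696552) = 400384 / 25793488 = 0.0155

0.0155


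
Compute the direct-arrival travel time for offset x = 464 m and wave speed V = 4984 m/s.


t = x / V
= 464 / 4984
= 0.0931 s

0.0931


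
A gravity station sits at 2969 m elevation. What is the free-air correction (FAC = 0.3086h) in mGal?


FAC = 0.3086 * h
= 0.3086 * 2969
= 916.2334 mGal

916.2334


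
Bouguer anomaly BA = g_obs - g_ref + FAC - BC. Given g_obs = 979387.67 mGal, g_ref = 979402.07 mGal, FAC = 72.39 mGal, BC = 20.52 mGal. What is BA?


BA = g_obs - g_ref + FAC - BC
= 979387.67 - 979402.07 + 72.39 - 20.52
= 37.47 mGal

37.47


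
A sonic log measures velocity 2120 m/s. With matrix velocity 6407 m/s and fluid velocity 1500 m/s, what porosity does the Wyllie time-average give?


1/V - 1/Vm = 1/2120 - 1/6407 = 0.00031562
1/Vf - 1/Vm = 1/1500 - 1/6407 = 0.00051059
phi = 0.00031562 / 0.00051059 = 0.6181

0.6181


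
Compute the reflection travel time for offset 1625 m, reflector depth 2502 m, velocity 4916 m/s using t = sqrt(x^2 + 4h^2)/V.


x^2 + 4h^2 = 1625^2 + 4*2502^2 = 2640625 + 25040016 = 27680641
sqrt(27680641) = 5261.2395
t = 5261.2395 / 4916 = 1.0702 s

1.0702


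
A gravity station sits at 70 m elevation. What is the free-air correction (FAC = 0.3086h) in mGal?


FAC = 0.3086 * h
= 0.3086 * 70
= 21.602 mGal

21.602


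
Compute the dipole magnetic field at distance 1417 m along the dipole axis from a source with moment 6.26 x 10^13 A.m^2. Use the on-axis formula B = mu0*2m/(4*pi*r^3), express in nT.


m = 6.26 x 10^13 = 62600000000000 A.m^2
2m = 125200000000000 A.m^2
r^3 = 1417^3 = 2845178713
B = (4pi*10^-7) * 125200000000000 / (4*pi * 2845178713) * 1e9
= 157330960.091777 / 35753570171.64 * 1e9
= 4400426.5682 nT

4400426.5682


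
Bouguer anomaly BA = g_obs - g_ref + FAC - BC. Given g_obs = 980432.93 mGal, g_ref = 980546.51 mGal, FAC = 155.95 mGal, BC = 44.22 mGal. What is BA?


BA = g_obs - g_ref + FAC - BC
= 980432.93 - 980546.51 + 155.95 - 44.22
= -1.85 mGal

-1.85


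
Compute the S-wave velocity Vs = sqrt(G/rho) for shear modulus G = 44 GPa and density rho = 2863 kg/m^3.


Convert G to Pa: G = 44e9 Pa
Compute G/rho = 44e9 / 2863 = 15368494.5861
Vs = sqrt(15368494.5861) = 3920.27 m/s

3920.27


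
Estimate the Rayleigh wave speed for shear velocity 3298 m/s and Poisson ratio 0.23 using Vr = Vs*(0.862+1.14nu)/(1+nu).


Numerator factor = 0.862 + 1.14*0.23 = 1.1242
Denominator = 1 + 0.23 = 1.23
Vr = 3298 * 1.1242 / 1.23 = 3014.32 m/s

3014.32


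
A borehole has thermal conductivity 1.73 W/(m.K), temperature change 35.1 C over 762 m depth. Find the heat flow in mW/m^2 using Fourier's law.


q = k * dT / dz * 1000
= 1.73 * 35.1 / 762 * 1000
= 0.079689 * 1000
= 79.689 mW/m^2

79.689


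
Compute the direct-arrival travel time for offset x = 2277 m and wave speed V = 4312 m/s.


t = x / V
= 2277 / 4312
= 0.5281 s

0.5281


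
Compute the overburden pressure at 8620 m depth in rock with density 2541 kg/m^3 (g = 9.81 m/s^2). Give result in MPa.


P = rho * g * z / 1e6
= 2541 * 9.81 * 8620 / 1e6
= 214872550.2 / 1e6
= 214.8726 MPa

214.8726


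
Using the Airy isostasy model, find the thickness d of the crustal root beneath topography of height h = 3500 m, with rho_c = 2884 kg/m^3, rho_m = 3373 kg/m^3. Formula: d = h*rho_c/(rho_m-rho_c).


rho_m - rho_c = 3373 - 2884 = 489
d = 3500 * 2884 / 489
= 10094000 / 489
= 20642.13 m

20642.13


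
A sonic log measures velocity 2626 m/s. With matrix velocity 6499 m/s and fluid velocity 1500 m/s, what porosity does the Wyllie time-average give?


1/V - 1/Vm = 1/2626 - 1/6499 = 0.00022694
1/Vf - 1/Vm = 1/1500 - 1/6499 = 0.0005128
phi = 0.00022694 / 0.0005128 = 0.4425

0.4425


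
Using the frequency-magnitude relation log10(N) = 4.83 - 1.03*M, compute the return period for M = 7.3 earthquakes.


log10(N) = 4.83 - 1.03*7.3 = -2.689
N = 10^-2.689 = 0.002046
T = 1/N = 1/0.002046 = 488.6524 years

488.6524


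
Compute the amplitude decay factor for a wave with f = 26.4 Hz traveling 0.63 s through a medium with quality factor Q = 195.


pi*f*t/Q = pi*26.4*0.63/195 = 0.267954
A/A0 = exp(-0.267954) = 0.764943

0.764943


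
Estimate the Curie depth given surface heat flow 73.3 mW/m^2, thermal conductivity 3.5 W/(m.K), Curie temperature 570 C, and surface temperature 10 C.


T_Curie - T_surf = 570 - 10 = 560 C
Convert q to W/m^2: 73.3 mW/m^2 = 0.0733 W/m^2
d = 560 * 3.5 / 0.0733 = 26739.43 m

26739.43


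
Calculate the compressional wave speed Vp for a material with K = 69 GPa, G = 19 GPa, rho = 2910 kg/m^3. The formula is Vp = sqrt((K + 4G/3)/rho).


First compute the effective modulus:
K + 4G/3 = 69e9 + 4*19e9/3 = 94333333333.33 Pa
Then divide by density:
94333333333.33 / 2910 = 32416953.0355 Pa/(kg/m^3)
Take the square root:
Vp = sqrt(32416953.0355) = 5693.59 m/s

5693.59


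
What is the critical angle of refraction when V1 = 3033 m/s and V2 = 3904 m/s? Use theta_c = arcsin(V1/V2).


V1/V2 = 3033/3904 = 0.776895
theta_c = arcsin(0.776895) = 50.9772 degrees

50.9772


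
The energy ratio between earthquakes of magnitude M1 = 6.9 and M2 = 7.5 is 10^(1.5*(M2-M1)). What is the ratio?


M2 - M1 = 7.5 - 6.9 = 0.6
1.5 * 0.6 = 0.9
ratio = 10^0.9 = 7.94

7.94


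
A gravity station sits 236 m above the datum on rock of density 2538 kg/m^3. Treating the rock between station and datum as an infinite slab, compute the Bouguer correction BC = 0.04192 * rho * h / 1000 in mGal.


BC = 0.04192 * rho * h / 1000
= 0.04192 * 2538 * 236 / 1000
= 25.1087 mGal

25.1087


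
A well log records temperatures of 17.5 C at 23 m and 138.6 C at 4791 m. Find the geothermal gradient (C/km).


dT = 138.6 - 17.5 = 121.1 C
dz = 4791 - 23 = 4768 m
gradient = dT/dz * 1000 = 121.1/4768 * 1000 = 25.3985 C/km

25.3985


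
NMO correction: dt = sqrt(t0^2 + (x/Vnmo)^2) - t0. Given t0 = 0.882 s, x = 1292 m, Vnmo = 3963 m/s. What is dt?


x/Vnmo = 1292/3963 = 0.326016
(x/Vnmo)^2 = 0.106286
t0^2 = 0.777924
sqrt(0.777924 + 0.106286) = 0.940325
dt = 0.940325 - 0.882 = 0.058325

0.058325


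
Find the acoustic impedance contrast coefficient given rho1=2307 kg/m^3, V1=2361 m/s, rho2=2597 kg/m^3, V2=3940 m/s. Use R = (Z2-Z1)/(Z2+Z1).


Z1 = 2307 * 2361 = 5446827
Z2 = 2597 * 3940 = 10232180
R = (10232180 - 5446827) / (10232180 + 5446827) = 4785353 / 15679007 = 0.3052

0.3052


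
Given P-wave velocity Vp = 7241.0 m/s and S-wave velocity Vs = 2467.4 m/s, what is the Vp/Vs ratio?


Vp/Vs = 7241.0 / 2467.4
= 2.9347

2.9347


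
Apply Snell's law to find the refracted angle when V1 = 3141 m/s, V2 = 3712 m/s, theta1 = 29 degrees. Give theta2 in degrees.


sin(theta1) = sin(29 deg) = 0.48481
sin(theta2) = V2/V1 * sin(theta1) = 3712/3141 * 0.48481 = 0.572943
theta2 = arcsin(0.572943) = 34.9557 degrees

34.9557


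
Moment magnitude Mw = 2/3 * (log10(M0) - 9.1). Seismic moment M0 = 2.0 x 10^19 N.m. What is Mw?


log10(M0) = log10(2.0 x 10^19) = 19.301
Mw = 2/3 * (19.301 - 9.1)
= 2/3 * 10.201
= 6.8

6.8


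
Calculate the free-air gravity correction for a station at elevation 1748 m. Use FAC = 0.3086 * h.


FAC = 0.3086 * h
= 0.3086 * 1748
= 539.4328 mGal

539.4328


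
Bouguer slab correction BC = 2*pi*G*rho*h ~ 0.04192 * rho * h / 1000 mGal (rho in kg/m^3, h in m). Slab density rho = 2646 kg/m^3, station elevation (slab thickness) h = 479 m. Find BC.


BC = 0.04192 * rho * h / 1000
= 0.04192 * 2646 * 479 / 1000
= 53.1308 mGal

53.1308


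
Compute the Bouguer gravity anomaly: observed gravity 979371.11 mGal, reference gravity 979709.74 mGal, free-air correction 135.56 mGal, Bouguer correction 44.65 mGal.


BA = g_obs - g_ref + FAC - BC
= 979371.11 - 979709.74 + 135.56 - 44.65
= -247.72 mGal

-247.72


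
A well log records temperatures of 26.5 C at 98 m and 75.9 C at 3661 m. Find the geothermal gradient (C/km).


dT = 75.9 - 26.5 = 49.4 C
dz = 3661 - 98 = 3563 m
gradient = dT/dz * 1000 = 49.4/3563 * 1000 = 13.8647 C/km

13.8647


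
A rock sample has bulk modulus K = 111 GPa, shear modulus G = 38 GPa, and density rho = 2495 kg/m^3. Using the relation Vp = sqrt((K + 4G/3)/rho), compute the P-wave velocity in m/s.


First compute the effective modulus:
K + 4G/3 = 111e9 + 4*38e9/3 = 161666666666.67 Pa
Then divide by density:
161666666666.67 / 2495 = 64796259.185 Pa/(kg/m^3)
Take the square root:
Vp = sqrt(64796259.185) = 8049.61 m/s

8049.61


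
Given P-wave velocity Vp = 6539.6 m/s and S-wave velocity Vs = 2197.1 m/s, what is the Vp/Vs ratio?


Vp/Vs = 6539.6 / 2197.1
= 2.9765

2.9765


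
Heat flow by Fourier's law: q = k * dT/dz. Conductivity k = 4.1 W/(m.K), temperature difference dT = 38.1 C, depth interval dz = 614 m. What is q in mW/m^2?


q = k * dT / dz * 1000
= 4.1 * 38.1 / 614 * 1000
= 0.254414 * 1000
= 254.4137 mW/m^2

254.4137


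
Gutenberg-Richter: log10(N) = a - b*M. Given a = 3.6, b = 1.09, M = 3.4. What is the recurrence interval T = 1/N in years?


log10(N) = 3.6 - 1.09*3.4 = -0.106
N = 10^-0.106 = 0.78343
T = 1/N = 1/0.78343 = 1.2764 years

1.2764


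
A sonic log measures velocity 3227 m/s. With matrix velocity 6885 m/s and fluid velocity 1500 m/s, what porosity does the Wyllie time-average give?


1/V - 1/Vm = 1/3227 - 1/6885 = 0.00016464
1/Vf - 1/Vm = 1/1500 - 1/6885 = 0.00052142
phi = 0.00016464 / 0.00052142 = 0.3158

0.3158


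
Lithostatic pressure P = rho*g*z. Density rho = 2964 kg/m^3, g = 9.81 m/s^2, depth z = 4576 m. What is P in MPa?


P = rho * g * z / 1e6
= 2964 * 9.81 * 4576 / 1e6
= 133055619.84 / 1e6
= 133.0556 MPa

133.0556


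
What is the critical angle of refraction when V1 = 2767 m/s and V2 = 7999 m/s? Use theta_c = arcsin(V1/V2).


V1/V2 = 2767/7999 = 0.345918
theta_c = arcsin(0.345918) = 20.2379 degrees

20.2379


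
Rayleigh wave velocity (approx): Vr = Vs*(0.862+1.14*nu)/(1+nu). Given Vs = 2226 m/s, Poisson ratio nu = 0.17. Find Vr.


Numerator factor = 0.862 + 1.14*0.17 = 1.0558
Denominator = 1 + 0.17 = 1.17
Vr = 2226 * 1.0558 / 1.17 = 2008.73 m/s

2008.73


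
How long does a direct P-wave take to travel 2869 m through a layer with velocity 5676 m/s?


t = x / V
= 2869 / 5676
= 0.5055 s

0.5055


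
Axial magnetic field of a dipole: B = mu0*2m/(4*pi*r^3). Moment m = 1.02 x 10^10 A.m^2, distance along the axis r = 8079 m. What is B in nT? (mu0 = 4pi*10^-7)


m = 1.02 x 10^10 = 10200000000 A.m^2
2m = 20400000000 A.m^2
r^3 = 8079^3 = 527318277039
B = (4pi*10^-7) * 20400000000 / (4*pi * 527318277039) * 1e9
= 25635.396053 / 6626476900997.4 * 1e9
= 3.8686 nT

3.8686


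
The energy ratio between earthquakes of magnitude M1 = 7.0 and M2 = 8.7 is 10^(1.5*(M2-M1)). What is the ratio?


M2 - M1 = 8.7 - 7.0 = 1.7
1.5 * 1.7 = 2.55
ratio = 10^2.55 = 354.81

354.81


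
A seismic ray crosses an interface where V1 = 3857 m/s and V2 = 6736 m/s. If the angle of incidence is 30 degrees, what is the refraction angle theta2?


sin(theta1) = sin(30 deg) = 0.5
sin(theta2) = V2/V1 * sin(theta1) = 6736/3857 * 0.5 = 0.873218
theta2 = arcsin(0.873218) = 60.8347 degrees

60.8347


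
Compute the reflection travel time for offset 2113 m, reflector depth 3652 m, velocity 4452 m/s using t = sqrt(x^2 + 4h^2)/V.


x^2 + 4h^2 = 2113^2 + 4*3652^2 = 4464769 + 53348416 = 57813185
sqrt(57813185) = 7603.4982
t = 7603.4982 / 4452 = 1.7079 s

1.7079


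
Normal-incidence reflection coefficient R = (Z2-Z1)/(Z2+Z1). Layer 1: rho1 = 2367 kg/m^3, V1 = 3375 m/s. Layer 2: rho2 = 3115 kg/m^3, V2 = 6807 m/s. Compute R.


Z1 = 2367 * 3375 = 7988625
Z2 = 3115 * 6807 = 21203805
R = (21203805 - 7988625) / (21203805 + 7988625) = 13215180 / 29192430 = 0.4527

0.4527


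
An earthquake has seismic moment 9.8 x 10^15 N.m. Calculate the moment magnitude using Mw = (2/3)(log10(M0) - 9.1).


log10(M0) = log10(9.8 x 10^15) = 15.9912
Mw = 2/3 * (15.9912 - 9.1)
= 2/3 * 6.8912
= 4.59

4.59


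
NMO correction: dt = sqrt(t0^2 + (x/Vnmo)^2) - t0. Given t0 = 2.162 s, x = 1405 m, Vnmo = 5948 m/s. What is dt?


x/Vnmo = 1405/5948 = 0.236214
(x/Vnmo)^2 = 0.055797
t0^2 = 4.674244
sqrt(4.674244 + 0.055797) = 2.174866
dt = 2.174866 - 2.162 = 0.012866

0.012866


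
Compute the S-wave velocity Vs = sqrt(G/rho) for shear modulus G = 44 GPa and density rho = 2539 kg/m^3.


Convert G to Pa: G = 44e9 Pa
Compute G/rho = 44e9 / 2539 = 17329657.3454
Vs = sqrt(17329657.3454) = 4162.89 m/s

4162.89


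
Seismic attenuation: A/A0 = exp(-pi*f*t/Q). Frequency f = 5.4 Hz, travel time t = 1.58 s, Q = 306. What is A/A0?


pi*f*t/Q = pi*5.4*1.58/306 = 0.087595
A/A0 = exp(-0.087595) = 0.916132

0.916132


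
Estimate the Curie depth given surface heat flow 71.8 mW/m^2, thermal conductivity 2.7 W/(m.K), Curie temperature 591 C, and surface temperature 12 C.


T_Curie - T_surf = 591 - 12 = 579 C
Convert q to W/m^2: 71.8 mW/m^2 = 0.0718 W/m^2
d = 579 * 2.7 / 0.0718 = 21772.98 m

21772.98


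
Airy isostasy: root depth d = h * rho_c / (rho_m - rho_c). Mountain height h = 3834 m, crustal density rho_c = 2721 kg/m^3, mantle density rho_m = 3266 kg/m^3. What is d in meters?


rho_m - rho_c = 3266 - 2721 = 545
d = 3834 * 2721 / 545
= 10432314 / 545
= 19141.86 m

19141.86


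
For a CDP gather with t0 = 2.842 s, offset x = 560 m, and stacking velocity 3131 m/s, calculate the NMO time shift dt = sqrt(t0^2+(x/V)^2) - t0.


x/Vnmo = 560/3131 = 0.178857
(x/Vnmo)^2 = 0.03199
t0^2 = 8.076964
sqrt(8.076964 + 0.03199) = 2.847622
dt = 2.847622 - 2.842 = 0.005622

0.005622


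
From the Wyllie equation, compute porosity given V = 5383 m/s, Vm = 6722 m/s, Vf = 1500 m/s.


1/V - 1/Vm = 1/5383 - 1/6722 = 3.7e-05
1/Vf - 1/Vm = 1/1500 - 1/6722 = 0.0005179
phi = 3.7e-05 / 0.0005179 = 0.0715

0.0715


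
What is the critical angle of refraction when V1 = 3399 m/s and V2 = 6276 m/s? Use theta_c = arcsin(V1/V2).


V1/V2 = 3399/6276 = 0.541587
theta_c = arcsin(0.541587) = 32.7917 degrees

32.7917


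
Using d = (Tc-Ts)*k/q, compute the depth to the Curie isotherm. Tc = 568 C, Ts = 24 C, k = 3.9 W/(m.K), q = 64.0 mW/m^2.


T_Curie - T_surf = 568 - 24 = 544 C
Convert q to W/m^2: 64.0 mW/m^2 = 0.064 W/m^2
d = 544 * 3.9 / 0.064 = 33150.0 m

33150.0


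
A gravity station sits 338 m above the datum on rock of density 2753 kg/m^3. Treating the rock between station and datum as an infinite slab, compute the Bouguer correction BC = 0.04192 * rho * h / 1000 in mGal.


BC = 0.04192 * rho * h / 1000
= 0.04192 * 2753 * 338 / 1000
= 39.0071 mGal

39.0071


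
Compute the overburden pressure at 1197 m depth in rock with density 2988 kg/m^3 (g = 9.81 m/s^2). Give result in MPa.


P = rho * g * z / 1e6
= 2988 * 9.81 * 1197 / 1e6
= 35086799.16 / 1e6
= 35.0868 MPa

35.0868


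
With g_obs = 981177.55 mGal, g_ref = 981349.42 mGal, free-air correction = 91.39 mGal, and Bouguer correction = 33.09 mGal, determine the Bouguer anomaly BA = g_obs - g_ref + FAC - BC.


BA = g_obs - g_ref + FAC - BC
= 981177.55 - 981349.42 + 91.39 - 33.09
= -113.57 mGal

-113.57


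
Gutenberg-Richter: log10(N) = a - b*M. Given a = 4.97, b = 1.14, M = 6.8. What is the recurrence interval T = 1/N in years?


log10(N) = 4.97 - 1.14*6.8 = -2.782
N = 10^-2.782 = 0.001652
T = 1/N = 1/0.001652 = 605.3409 years

605.3409


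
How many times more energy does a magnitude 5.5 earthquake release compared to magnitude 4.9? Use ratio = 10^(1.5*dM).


M2 - M1 = 5.5 - 4.9 = 0.6
1.5 * 0.6 = 0.9
ratio = 10^0.9 = 7.94

7.94


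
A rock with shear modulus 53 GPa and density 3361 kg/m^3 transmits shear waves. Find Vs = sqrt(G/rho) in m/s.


Convert G to Pa: G = 53e9 Pa
Compute G/rho = 53e9 / 3361 = 15769116.3344
Vs = sqrt(15769116.3344) = 3971.03 m/s

3971.03


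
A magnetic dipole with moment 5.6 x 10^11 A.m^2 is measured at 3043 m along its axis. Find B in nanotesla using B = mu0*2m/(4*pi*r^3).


m = 5.6 x 10^11 = 560000000000 A.m^2
2m = 1120000000000 A.m^2
r^3 = 3043^3 = 28177720507
B = (4pi*10^-7) * 1120000000000 / (4*pi * 28177720507) * 1e9
= 1407433.508808 / 354091678958.79 * 1e9
= 3974.7715 nT

3974.7715


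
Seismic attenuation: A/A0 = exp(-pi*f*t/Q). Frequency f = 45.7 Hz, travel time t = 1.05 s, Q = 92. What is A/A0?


pi*f*t/Q = pi*45.7*1.05/92 = 1.63858
A/A0 = exp(-1.63858) = 0.194256

0.194256


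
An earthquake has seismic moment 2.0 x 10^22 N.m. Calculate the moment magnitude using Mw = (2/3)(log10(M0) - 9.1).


log10(M0) = log10(2.0 x 10^22) = 22.301
Mw = 2/3 * (22.301 - 9.1)
= 2/3 * 13.201
= 8.8

8.8


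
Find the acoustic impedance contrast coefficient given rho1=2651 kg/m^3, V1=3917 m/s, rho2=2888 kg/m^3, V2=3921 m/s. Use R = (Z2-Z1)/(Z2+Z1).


Z1 = 2651 * 3917 = 10383967
Z2 = 2888 * 3921 = 11323848
R = (11323848 - 10383967) / (11323848 + 10383967) = 939881 / 21707815 = 0.0433

0.0433


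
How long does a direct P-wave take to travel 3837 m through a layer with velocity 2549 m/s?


t = x / V
= 3837 / 2549
= 1.5053 s

1.5053


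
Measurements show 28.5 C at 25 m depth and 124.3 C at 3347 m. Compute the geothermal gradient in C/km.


dT = 124.3 - 28.5 = 95.8 C
dz = 3347 - 25 = 3322 m
gradient = dT/dz * 1000 = 95.8/3322 * 1000 = 28.838 C/km

28.838


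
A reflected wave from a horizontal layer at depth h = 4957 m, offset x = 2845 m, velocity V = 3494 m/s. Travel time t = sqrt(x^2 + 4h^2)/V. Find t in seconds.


x^2 + 4h^2 = 2845^2 + 4*4957^2 = 8094025 + 98287396 = 106381421
sqrt(106381421) = 10314.1369
t = 10314.1369 / 3494 = 2.952 s

2.952


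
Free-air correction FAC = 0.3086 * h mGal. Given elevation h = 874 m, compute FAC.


FAC = 0.3086 * h
= 0.3086 * 874
= 269.7164 mGal

269.7164


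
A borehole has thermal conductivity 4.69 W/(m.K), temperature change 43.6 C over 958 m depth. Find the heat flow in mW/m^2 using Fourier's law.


q = k * dT / dz * 1000
= 4.69 * 43.6 / 958 * 1000
= 0.213449 * 1000
= 213.4489 mW/m^2

213.4489


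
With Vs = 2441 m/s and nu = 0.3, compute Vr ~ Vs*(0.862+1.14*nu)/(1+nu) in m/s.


Numerator factor = 0.862 + 1.14*0.3 = 1.204
Denominator = 1 + 0.3 = 1.3
Vr = 2441 * 1.204 / 1.3 = 2260.74 m/s

2260.74


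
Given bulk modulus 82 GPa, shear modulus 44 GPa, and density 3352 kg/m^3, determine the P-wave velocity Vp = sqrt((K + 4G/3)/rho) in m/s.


First compute the effective modulus:
K + 4G/3 = 82e9 + 4*44e9/3 = 140666666666.67 Pa
Then divide by density:
140666666666.67 / 3352 = 41964996.0223 Pa/(kg/m^3)
Take the square root:
Vp = sqrt(41964996.0223) = 6478.04 m/s

6478.04


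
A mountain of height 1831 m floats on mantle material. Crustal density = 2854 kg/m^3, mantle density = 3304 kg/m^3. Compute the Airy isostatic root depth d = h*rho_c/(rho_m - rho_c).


rho_m - rho_c = 3304 - 2854 = 450
d = 1831 * 2854 / 450
= 5225674 / 450
= 11612.61 m

11612.61


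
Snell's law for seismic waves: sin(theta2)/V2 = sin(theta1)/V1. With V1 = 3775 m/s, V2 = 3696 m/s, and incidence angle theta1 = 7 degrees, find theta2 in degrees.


sin(theta1) = sin(7 deg) = 0.121869
sin(theta2) = V2/V1 * sin(theta1) = 3696/3775 * 0.121869 = 0.119319
theta2 = arcsin(0.119319) = 6.8528 degrees

6.8528


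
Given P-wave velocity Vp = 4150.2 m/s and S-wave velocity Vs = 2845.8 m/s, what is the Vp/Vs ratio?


Vp/Vs = 4150.2 / 2845.8
= 1.4584

1.4584


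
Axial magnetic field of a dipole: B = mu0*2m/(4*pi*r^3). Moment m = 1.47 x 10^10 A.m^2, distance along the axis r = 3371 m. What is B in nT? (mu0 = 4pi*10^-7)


m = 1.47 x 10^10 = 14700000000 A.m^2
2m = 29400000000 A.m^2
r^3 = 3371^3 = 38306833811
B = (4pi*10^-7) * 29400000000 / (4*pi * 38306833811) * 1e9
= 36945.129606 / 481377870731.69 * 1e9
= 76.7487 nT

76.7487


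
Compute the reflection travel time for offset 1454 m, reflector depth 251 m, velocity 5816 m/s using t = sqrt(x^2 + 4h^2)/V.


x^2 + 4h^2 = 1454^2 + 4*251^2 = 2114116 + 252004 = 2366120
sqrt(2366120) = 1538.2198
t = 1538.2198 / 5816 = 0.2645 s

0.2645


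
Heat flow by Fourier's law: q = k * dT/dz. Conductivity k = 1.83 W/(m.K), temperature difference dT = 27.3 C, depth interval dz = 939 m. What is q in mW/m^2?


q = k * dT / dz * 1000
= 1.83 * 27.3 / 939 * 1000
= 0.053204 * 1000
= 53.2045 mW/m^2

53.2045


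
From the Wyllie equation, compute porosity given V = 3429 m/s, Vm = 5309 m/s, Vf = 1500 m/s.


1/V - 1/Vm = 1/3429 - 1/5309 = 0.00010327
1/Vf - 1/Vm = 1/1500 - 1/5309 = 0.00047831
phi = 0.00010327 / 0.00047831 = 0.2159

0.2159


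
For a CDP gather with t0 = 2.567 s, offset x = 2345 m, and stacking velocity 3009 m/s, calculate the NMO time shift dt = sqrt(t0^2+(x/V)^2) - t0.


x/Vnmo = 2345/3009 = 0.779329
(x/Vnmo)^2 = 0.607353
t0^2 = 6.589489
sqrt(6.589489 + 0.607353) = 2.682693
dt = 2.682693 - 2.567 = 0.115693

0.115693


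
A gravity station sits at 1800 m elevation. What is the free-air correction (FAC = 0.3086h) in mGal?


FAC = 0.3086 * h
= 0.3086 * 1800
= 555.48 mGal

555.48


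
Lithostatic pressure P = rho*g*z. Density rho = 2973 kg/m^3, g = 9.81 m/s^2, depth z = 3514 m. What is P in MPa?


P = rho * g * z / 1e6
= 2973 * 9.81 * 3514 / 1e6
= 102486266.82 / 1e6
= 102.4863 MPa

102.4863


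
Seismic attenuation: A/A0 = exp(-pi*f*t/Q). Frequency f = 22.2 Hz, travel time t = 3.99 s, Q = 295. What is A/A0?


pi*f*t/Q = pi*22.2*3.99/295 = 0.943308
A/A0 = exp(-0.943308) = 0.389338

0.389338


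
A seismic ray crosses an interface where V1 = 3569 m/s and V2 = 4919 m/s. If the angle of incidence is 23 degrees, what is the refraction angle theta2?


sin(theta1) = sin(23 deg) = 0.390731
sin(theta2) = V2/V1 * sin(theta1) = 4919/3569 * 0.390731 = 0.538528
theta2 = arcsin(0.538528) = 32.5835 degrees

32.5835


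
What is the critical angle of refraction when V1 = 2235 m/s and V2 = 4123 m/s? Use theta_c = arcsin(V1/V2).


V1/V2 = 2235/4123 = 0.542081
theta_c = arcsin(0.542081) = 32.8254 degrees

32.8254


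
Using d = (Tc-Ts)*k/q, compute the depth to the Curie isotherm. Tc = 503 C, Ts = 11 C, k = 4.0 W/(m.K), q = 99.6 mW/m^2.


T_Curie - T_surf = 503 - 11 = 492 C
Convert q to W/m^2: 99.6 mW/m^2 = 0.0996 W/m^2
d = 492 * 4.0 / 0.0996 = 19759.04 m

19759.04


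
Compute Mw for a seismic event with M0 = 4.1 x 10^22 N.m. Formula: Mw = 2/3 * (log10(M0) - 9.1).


log10(M0) = log10(4.1 x 10^22) = 22.6128
Mw = 2/3 * (22.6128 - 9.1)
= 2/3 * 13.5128
= 9.01

9.01


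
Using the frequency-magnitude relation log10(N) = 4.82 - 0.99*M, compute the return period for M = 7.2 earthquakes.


log10(N) = 4.82 - 0.99*7.2 = -2.308
N = 10^-2.308 = 0.00492
T = 1/N = 1/0.00492 = 203.2357 years

203.2357


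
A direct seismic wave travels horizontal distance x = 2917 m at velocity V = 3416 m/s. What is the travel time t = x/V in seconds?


t = x / V
= 2917 / 3416
= 0.8539 s

0.8539


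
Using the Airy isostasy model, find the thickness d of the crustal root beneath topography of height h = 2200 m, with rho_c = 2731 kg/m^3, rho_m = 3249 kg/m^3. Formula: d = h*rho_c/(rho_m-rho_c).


rho_m - rho_c = 3249 - 2731 = 518
d = 2200 * 2731 / 518
= 6008200 / 518
= 11598.84 m

11598.84


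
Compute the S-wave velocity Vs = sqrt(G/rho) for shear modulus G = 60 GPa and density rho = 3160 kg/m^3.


Convert G to Pa: G = 60e9 Pa
Compute G/rho = 60e9 / 3160 = 18987341.7722
Vs = sqrt(18987341.7722) = 4357.45 m/s

4357.45


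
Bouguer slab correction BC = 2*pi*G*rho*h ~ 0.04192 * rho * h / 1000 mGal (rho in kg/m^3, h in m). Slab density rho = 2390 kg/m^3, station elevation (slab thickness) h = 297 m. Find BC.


BC = 0.04192 * rho * h / 1000
= 0.04192 * 2390 * 297 / 1000
= 29.7561 mGal

29.7561


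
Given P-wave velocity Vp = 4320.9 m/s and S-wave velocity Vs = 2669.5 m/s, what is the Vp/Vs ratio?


Vp/Vs = 4320.9 / 2669.5
= 1.6186

1.6186


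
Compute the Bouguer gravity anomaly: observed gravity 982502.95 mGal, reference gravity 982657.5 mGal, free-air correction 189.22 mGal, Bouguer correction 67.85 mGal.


BA = g_obs - g_ref + FAC - BC
= 982502.95 - 982657.5 + 189.22 - 67.85
= -33.18 mGal

-33.18


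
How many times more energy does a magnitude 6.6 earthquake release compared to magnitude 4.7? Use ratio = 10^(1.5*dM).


M2 - M1 = 6.6 - 4.7 = 1.9
1.5 * 1.9 = 2.85
ratio = 10^2.85 = 707.95

707.95


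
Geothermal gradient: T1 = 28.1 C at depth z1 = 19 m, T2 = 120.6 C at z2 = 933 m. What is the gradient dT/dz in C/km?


dT = 120.6 - 28.1 = 92.5 C
dz = 933 - 19 = 914 m
gradient = dT/dz * 1000 = 92.5/914 * 1000 = 101.2035 C/km

101.2035


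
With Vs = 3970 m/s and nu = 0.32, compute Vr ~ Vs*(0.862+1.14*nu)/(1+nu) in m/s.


Numerator factor = 0.862 + 1.14*0.32 = 1.2268
Denominator = 1 + 0.32 = 1.32
Vr = 3970 * 1.2268 / 1.32 = 3689.69 m/s

3689.69


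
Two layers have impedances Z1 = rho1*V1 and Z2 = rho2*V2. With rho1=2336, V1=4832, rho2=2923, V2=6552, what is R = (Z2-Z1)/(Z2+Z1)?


Z1 = 2336 * 4832 = 11287552
Z2 = 2923 * 6552 = 19151496
R = (19151496 - 11287552) / (19151496 + 11287552) = 7863944 / 30439048 = 0.2584

0.2584


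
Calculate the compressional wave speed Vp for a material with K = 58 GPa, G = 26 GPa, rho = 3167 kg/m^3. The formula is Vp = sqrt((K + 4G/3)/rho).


First compute the effective modulus:
K + 4G/3 = 58e9 + 4*26e9/3 = 92666666666.67 Pa
Then divide by density:
92666666666.67 / 3167 = 29260077.8865 Pa/(kg/m^3)
Take the square root:
Vp = sqrt(29260077.8865) = 5409.26 m/s

5409.26


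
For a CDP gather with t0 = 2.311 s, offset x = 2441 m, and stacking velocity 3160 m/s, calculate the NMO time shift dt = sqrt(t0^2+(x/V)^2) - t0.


x/Vnmo = 2441/3160 = 0.772468
(x/Vnmo)^2 = 0.596707
t0^2 = 5.340721
sqrt(5.340721 + 0.596707) = 2.436684
dt = 2.436684 - 2.311 = 0.125684

0.125684


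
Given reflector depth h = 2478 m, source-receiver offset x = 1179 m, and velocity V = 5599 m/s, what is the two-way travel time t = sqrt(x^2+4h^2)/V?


x^2 + 4h^2 = 1179^2 + 4*2478^2 = 1390041 + 24561936 = 25951977
sqrt(25951977) = 5094.3083
t = 5094.3083 / 5599 = 0.9099 s

0.9099


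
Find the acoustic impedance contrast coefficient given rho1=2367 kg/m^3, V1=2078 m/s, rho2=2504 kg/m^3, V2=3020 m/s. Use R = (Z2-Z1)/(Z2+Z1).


Z1 = 2367 * 2078 = 4918626
Z2 = 2504 * 3020 = 7562080
R = (7562080 - 4918626) / (7562080 + 4918626) = 2643454 / 12480706 = 0.2118

0.2118


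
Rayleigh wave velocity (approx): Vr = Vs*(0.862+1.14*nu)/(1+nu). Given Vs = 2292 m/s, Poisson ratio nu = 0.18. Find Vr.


Numerator factor = 0.862 + 1.14*0.18 = 1.0672
Denominator = 1 + 0.18 = 1.18
Vr = 2292 * 1.0672 / 1.18 = 2072.9 m/s

2072.9


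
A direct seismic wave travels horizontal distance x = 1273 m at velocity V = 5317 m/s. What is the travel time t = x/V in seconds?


t = x / V
= 1273 / 5317
= 0.2394 s

0.2394


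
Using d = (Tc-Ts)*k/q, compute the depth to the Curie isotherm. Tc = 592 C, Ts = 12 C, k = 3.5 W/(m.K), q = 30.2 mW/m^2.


T_Curie - T_surf = 592 - 12 = 580 C
Convert q to W/m^2: 30.2 mW/m^2 = 0.0302 W/m^2
d = 580 * 3.5 / 0.0302 = 67218.54 m

67218.54


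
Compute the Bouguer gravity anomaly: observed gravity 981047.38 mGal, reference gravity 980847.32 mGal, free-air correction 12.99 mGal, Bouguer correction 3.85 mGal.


BA = g_obs - g_ref + FAC - BC
= 981047.38 - 980847.32 + 12.99 - 3.85
= 209.2 mGal

209.2


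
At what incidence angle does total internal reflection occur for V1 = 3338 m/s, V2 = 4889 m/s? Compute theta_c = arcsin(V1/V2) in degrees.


V1/V2 = 3338/4889 = 0.682757
theta_c = arcsin(0.682757) = 43.0595 degrees

43.0595


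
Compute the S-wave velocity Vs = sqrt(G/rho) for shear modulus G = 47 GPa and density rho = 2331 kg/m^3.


Convert G to Pa: G = 47e9 Pa
Compute G/rho = 47e9 / 2331 = 20163020.163
Vs = sqrt(20163020.163) = 4490.33 m/s

4490.33


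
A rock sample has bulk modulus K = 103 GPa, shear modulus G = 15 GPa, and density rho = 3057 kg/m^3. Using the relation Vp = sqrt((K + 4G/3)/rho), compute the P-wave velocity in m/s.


First compute the effective modulus:
K + 4G/3 = 103e9 + 4*15e9/3 = 123000000000.0 Pa
Then divide by density:
123000000000.0 / 3057 = 40235525.0245 Pa/(kg/m^3)
Take the square root:
Vp = sqrt(40235525.0245) = 6343.15 m/s

6343.15


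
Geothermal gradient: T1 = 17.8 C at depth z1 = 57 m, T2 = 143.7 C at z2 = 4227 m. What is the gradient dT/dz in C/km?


dT = 143.7 - 17.8 = 125.9 C
dz = 4227 - 57 = 4170 m
gradient = dT/dz * 1000 = 125.9/4170 * 1000 = 30.1918 C/km

30.1918


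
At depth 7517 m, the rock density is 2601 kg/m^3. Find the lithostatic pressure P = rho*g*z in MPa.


P = rho * g * z / 1e6
= 2601 * 9.81 * 7517 / 1e6
= 191802343.77 / 1e6
= 191.8023 MPa

191.8023


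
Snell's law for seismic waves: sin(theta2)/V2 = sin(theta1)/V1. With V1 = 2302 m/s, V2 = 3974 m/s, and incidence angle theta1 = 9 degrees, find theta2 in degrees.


sin(theta1) = sin(9 deg) = 0.156434
sin(theta2) = V2/V1 * sin(theta1) = 3974/2302 * 0.156434 = 0.270057
theta2 = arcsin(0.270057) = 15.6676 degrees

15.6676


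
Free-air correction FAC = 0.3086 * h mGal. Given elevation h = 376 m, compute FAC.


FAC = 0.3086 * h
= 0.3086 * 376
= 116.0336 mGal

116.0336


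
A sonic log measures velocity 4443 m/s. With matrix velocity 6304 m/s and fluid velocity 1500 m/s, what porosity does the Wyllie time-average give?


1/V - 1/Vm = 1/4443 - 1/6304 = 6.644e-05
1/Vf - 1/Vm = 1/1500 - 1/6304 = 0.00050804
phi = 6.644e-05 / 0.00050804 = 0.1308

0.1308


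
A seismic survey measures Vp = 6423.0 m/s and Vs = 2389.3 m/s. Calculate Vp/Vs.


Vp/Vs = 6423.0 / 2389.3
= 2.6882

2.6882
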